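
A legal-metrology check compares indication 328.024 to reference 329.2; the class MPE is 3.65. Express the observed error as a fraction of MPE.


e = indication - reference = 328.024 - 329.2 = -1.1760
|e| = 1.1760
ratio = |e| / MPE = 1.1760 / 3.65
ratio = 0.3222

0.3222


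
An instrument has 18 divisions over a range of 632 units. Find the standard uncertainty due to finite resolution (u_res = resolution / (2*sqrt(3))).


resolution = range / divisions
resolution = 632 / 18 = 35.111111
u_res = resolution / (2*sqrt(3))
u_res = 35.111111 / 3.4641016
u_res = 10.1357

10.1357


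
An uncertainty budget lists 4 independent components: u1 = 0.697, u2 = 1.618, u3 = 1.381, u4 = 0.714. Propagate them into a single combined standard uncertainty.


uc = sqrt(0.697^2 + 1.618^2 + 1.381^2 + 0.714^2)
uc = sqrt(5.52069)
uc = 2.3496

2.3496


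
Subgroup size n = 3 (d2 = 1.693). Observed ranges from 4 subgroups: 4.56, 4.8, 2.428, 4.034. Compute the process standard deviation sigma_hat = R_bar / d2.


R_bar = (4.56 + 4.8 + 2.428 + 4.034) / 4
R_bar = 15.822 / 4 = 3.9555
sigma_hat = R_bar / d2 = 3.9555 / 1.693 = 2.3364

2.3364


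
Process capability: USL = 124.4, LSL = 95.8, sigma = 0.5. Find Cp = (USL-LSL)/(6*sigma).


Cp = (USL - LSL) / (6 * sigma)
= (124.4 - 95.8) / (6 * 0.5)
= 28.6000 / 3.0000
= 9.5333

9.5333


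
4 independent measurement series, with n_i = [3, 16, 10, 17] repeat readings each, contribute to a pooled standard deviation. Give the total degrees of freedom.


nu = sum_i (n_i - 1)
nu = ((3 - 1) + (16 - 1) + (10 - 1) + (17 - 1))
nu = 2 + 15 + 9 + 16
nu = 42

42


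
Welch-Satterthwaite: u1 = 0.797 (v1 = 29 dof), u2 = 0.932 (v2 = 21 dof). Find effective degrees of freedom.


uc = sqrt(u1^2 + u2^2) = sqrt(0.797^2 + 0.932^2) = 1.2263087
v_eff = uc^4 / (u1^4/v1 + u2^4/v2)
= 1.2263087^4 / (0.797^4/29 + 0.932^4/21)
= 2.2615138 / 0.0498424
v_eff = 45.3733

45.3733


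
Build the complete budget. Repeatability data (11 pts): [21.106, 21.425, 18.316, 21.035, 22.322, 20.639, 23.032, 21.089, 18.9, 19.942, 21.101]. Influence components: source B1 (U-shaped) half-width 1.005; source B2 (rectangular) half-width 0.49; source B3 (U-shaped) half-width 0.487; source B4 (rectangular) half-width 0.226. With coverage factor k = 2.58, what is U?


mean = (21.106 + 21.425 + 18.316 + 21.035 + 22.322 + 20.639 + 23.032 + 21.089 + 18.9 + 19.942 + 21.101) / 11 = 20.80972727
s = sqrt(sum((x - mean)^2)/(n-1)) = 1.3621019
u_A = s / sqrt(n) = 1.3621019 / sqrt(11) = 0.41068918
u_B1 = 1.005 / sqrt(2) = 0.71064232
u_B2 = 0.49 / sqrt(3) = 0.28290163
u_B3 = 0.487 / sqrt(2) = 0.344361
u_B4 = 0.226 / sqrt(3) = 0.13048116
uc = sqrt(0.41068918^2 + 0.71064232^2 + 0.28290163^2 + 0.344361^2 + 0.13048116^2) = 0.94303832
U = k * uc = 2.58 * 0.94303832
U = 2.4330

2.4330


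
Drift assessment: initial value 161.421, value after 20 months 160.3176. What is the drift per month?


rate = (v2 - v1) / months
= (160.3176 - 161.421) / 20
= -1.1034 / 20
= -0.0552

-0.0552


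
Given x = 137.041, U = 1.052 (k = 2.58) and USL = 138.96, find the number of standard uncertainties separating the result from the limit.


u = U / k = 1.052 / 2.58 = 0.40775194
margin = |USL - x| = |138.96 - 137.041| = 1.919
z = margin / u = 1.919 / 0.40775194
z = 4.7063

4.7063


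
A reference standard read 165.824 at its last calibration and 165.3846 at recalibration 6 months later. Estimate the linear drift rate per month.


rate = (v2 - v1) / months
= (165.3846 - 165.824) / 6
= -0.4394 / 6
= -0.0732

-0.0732


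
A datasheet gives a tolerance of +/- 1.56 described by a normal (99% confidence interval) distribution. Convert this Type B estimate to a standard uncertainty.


u_B = half_width / 2.576
u_B = 1.56 / 2.576
u_B = 0.6056

0.6056


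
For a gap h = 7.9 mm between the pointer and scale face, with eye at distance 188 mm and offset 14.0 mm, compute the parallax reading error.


error = h * offset / d
= 7.9 * 14.0 / 188
= 0.5883

0.5883


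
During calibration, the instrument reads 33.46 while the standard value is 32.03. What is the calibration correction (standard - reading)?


Correction = standard - reading
= 32.03 - 33.46
= -1.4300

-1.4300


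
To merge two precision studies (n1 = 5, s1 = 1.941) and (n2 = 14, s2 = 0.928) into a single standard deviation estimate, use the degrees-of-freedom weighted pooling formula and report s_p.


s_p = sqrt(((n1-1)*s1^2 + (n2-1)*s2^2) / (n1+n2-2))
numerator = (5-1)*1.941^2 + (14-1)*0.928^2 = 15.069924 + 11.195392 = 26.265316
denominator = 5 + 14 - 2 = 17
s_p^2 = 26.265316 / 17 = 1.5450186
s_p = sqrt(1.5450186) = 1.2430

1.2430


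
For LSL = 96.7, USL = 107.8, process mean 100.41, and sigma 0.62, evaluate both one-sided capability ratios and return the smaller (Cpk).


Cpu = (USL - mean) / (3*sigma) = (107.8 - 100.41) / (3*0.62) = 3.9731
Cpl = (mean - LSL) / (3*sigma) = (100.41 - 96.7) / (3*0.62) = 1.9946
Cpk = min(Cpu, Cpl) = 1.9946

1.9946


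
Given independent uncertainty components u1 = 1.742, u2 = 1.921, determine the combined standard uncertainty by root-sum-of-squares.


uc = sqrt(1.742^2 + 1.921^2)
uc = sqrt(6.724805)
uc = 2.5932

2.5932


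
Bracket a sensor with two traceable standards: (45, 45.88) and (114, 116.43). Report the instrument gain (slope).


slope = (y2 - y1) / (x2 - x1)
= (116.43 - 45.88) / (114 - 45)
= 70.5500 / 69
= 1.0225

1.0225


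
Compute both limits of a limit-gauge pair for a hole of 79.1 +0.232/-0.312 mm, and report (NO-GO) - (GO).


GO = nominal - lower_tol (smallest hole = maximum material condition)
GO = 79.1 - 0.312 = 78.788
NO-GO = nominal + upper_tol (largest hole = least material condition)
NO-GO = 79.1 + 0.232 = 79.332
spread = NO-GO - GO = 79.332 - 78.788 = 0.5440

0.5440


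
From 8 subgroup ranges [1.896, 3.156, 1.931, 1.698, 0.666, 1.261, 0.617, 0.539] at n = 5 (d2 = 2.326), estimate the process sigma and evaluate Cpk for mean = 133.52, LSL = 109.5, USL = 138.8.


R_bar = (1.896 + 3.156 + 1.931 + 1.698 + 0.666 + 1.261 + 0.617 + 0.539) / 8 = 1.4705
sigma = R_bar / d2 = 1.4705 / 2.326 = 0.6322012
Cp = (USL - LSL)/(6*sigma) = (138.8 - 109.5)/(6*0.6322012) = 7.7243
Cpu = (138.8 - 133.52)/(3*0.6322012) = 2.7839
Cpl = (133.52 - 109.5)/(3*0.6322012) = 12.6647
Cpk = min(Cpu, Cpl) = 2.7839

2.7839


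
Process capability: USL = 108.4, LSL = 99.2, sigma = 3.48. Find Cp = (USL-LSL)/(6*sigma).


Cp = (USL - LSL) / (6 * sigma)
= (108.4 - 99.2) / (6 * 3.48)
= 9.2000 / 20.8800
= 0.4406

0.4406


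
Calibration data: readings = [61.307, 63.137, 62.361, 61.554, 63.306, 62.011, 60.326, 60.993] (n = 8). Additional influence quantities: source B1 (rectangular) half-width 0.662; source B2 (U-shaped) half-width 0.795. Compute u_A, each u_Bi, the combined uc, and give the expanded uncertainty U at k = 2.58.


mean = (61.307 + 63.137 + 62.361 + 61.554 + 63.306 + 62.011 + 60.326 + 60.993) / 8 = 61.874375
s = sqrt(sum((x - mean)^2)/(n-1)) = 1.0349661
u_A = s / sqrt(n) = 1.0349661 / sqrt(8) = 0.36591577
u_B1 = 0.662 / sqrt(3) = 0.38220588
u_B2 = 0.795 / sqrt(2) = 0.56214989
uc = sqrt(0.36591577^2 + 0.38220588^2 + 0.56214989^2) = 0.77200271
U = k * uc = 2.58 * 0.77200271
U = 1.9918

1.9918


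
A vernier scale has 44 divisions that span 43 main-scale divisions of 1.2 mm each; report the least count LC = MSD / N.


LC = MSD / n_div
= 1.2 / 44
= 0.0273

0.0273


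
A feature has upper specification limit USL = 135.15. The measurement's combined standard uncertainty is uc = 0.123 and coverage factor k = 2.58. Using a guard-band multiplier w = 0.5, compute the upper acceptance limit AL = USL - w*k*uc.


U = k * uc = 2.58 * 0.123 = 0.31734
guard band g = w * U = 0.5 * 0.31734 = 0.15867
AL = USL - g = 135.15 - 0.15867
AL = 134.9913

134.9913


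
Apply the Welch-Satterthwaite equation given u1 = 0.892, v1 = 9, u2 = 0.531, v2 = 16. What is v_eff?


uc = sqrt(u1^2 + u2^2) = sqrt(0.892^2 + 0.531^2) = 1.0380872
v_eff = uc^4 / (u1^4/v1 + u2^4/v2)
= 1.0380872^4 / (0.892^4/9 + 0.531^4/16)
= 1.1612757 / 0.075311231
v_eff = 15.4197

15.4197


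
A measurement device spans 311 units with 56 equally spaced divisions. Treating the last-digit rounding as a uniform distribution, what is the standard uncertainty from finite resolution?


resolution = range / divisions
resolution = 311 / 56 = 5.5535714
u_res = resolution / (2*sqrt(3))
u_res = 5.5535714 / 3.4641016
u_res = 1.6032

1.6032


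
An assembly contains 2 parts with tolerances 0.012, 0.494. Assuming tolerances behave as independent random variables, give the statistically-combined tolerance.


RSS = sqrt(0.012^2 + 0.494^2)
= sqrt(0.24418)
= 0.4941

0.4941


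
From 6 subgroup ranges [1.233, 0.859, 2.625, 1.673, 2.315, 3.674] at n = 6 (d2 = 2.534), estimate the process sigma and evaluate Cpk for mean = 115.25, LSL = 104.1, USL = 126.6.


R_bar = (1.233 + 0.859 + 2.625 + 1.673 + 2.315 + 3.674) / 6 = 2.0631667
sigma = R_bar / d2 = 2.0631667 / 2.534 = 0.81419365
Cp = (USL - LSL)/(6*sigma) = (126.6 - 104.1)/(6*0.81419365) = 4.6058
Cpu = (126.6 - 115.25)/(3*0.81419365) = 4.6467
Cpl = (115.25 - 104.1)/(3*0.81419365) = 4.5648
Cpk = min(Cpu, Cpl) = 4.5648

4.5648


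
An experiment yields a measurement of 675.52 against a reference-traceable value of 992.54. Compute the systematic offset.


Systematic error = measured - true
= 675.52 - 992.54
= -317.0200

-317.0200


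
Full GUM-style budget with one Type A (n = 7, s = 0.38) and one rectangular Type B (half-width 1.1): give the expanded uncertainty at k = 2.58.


u_A = s / sqrt(n) = 0.38 / sqrt(7) = 0.1436265
u_B = half_width / sqrt(3) = 1.1 / sqrt(3) = 0.6350853
uc = sqrt(u_A^2 + u_B^2) = sqrt(0.1436265^2 + 0.6350853^2) = 0.65112357
U = k * uc = 2.58 * 0.65112357
U = 1.6799

1.6799


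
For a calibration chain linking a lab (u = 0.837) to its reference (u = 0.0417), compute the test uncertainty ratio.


TUR = u_lab / u_ref
= 0.837 / 0.0417
= 20.0719

20.0719


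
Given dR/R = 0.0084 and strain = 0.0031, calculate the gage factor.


GF = (dR/R) / epsilon
= 0.0084 / 0.0031
= 2.7097

2.7097


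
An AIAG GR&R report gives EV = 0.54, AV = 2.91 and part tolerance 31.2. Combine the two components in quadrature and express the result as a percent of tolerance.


GRR = sqrt(EV^2 + AV^2) = sqrt(0.54^2 + 2.91^2) = 2.959679
%GRR = GRR / tol * 100 = 2.959679 / 31.2 * 100
%GRR = 9.4862

9.4862


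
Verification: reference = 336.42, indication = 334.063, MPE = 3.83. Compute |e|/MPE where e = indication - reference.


e = indication - reference = 334.063 - 336.42 = -2.3570
|e| = 2.3570
ratio = |e| / MPE = 2.3570 / 3.83
ratio = 0.6154

0.6154


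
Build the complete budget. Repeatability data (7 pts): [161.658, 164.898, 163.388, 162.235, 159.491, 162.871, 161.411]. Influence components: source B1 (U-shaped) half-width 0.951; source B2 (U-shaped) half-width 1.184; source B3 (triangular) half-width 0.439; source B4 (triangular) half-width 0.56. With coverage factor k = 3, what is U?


mean = (161.658 + 164.898 + 163.388 + 162.235 + 159.491 + 162.871 + 161.411) / 7 = 162.2788571
s = sqrt(sum((x - mean)^2)/(n-1)) = 1.7006592
u_A = s / sqrt(n) = 1.7006592 / sqrt(7) = 0.64278876
u_B1 = 0.951 / sqrt(2) = 0.67245855
u_B2 = 1.184 / sqrt(2) = 0.83721443
u_B3 = 0.439 / sqrt(6) = 0.179221
u_B4 = 0.56 / sqrt(6) = 0.22861904
uc = sqrt(0.64278876^2 + 0.67245855^2 + 0.83721443^2 + 0.179221^2 + 0.22861904^2) = 1.2847929
U = k * uc = 3 * 1.2847929
U = 3.8544

3.8544


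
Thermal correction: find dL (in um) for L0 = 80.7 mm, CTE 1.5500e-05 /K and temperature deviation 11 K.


dL = L * alpha * dT
= 80.7 * 1.5500e-05 * 11
= 0.0137594 mm
dL_um = 0.0137594 * 1000 = 13.7594 um

13.7594


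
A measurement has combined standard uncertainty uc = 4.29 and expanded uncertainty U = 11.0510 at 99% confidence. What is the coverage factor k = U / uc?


k = U / uc
k = 11.0510 / 4.29
k = 2.576

2.576


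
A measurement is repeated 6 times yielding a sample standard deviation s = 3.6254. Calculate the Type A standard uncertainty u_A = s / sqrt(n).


u_A = s / sqrt(n)
u_A = 3.6254 / sqrt(6)
u_A = 3.6254 / 2.4494897
u_A = 1.4801

1.4801


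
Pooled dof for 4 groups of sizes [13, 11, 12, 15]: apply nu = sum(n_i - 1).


nu = sum_i (n_i - 1)
nu = ((13 - 1) + (11 - 1) + (12 - 1) + (15 - 1))
nu = 12 + 10 + 11 + 14
nu = 47

47


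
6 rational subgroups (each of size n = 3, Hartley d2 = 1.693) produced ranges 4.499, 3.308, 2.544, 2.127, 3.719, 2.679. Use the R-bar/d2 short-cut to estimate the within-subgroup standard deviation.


R_bar = (4.499 + 3.308 + 2.544 + 2.127 + 3.719 + 2.679) / 6
R_bar = 18.876 / 6 = 3.146
sigma_hat = R_bar / d2 = 3.146 / 1.693 = 1.8582

1.8582


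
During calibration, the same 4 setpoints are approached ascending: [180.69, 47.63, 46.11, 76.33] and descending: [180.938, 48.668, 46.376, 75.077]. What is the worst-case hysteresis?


|180.69 - 180.938| = 0.2480
|47.63 - 48.668| = 1.0380
|46.11 - 46.376| = 0.2660
|76.33 - 75.077| = 1.2530
hysteresis = max(diffs) = 1.2530

1.2530


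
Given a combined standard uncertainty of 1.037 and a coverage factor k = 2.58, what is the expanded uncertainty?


U = k * uc
U = 2.58 * 1.037
U = 2.6755

2.6755


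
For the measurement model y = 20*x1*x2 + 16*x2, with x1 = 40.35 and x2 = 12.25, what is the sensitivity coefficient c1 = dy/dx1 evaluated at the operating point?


y = 20*x1*x2 + 16*x2
dy/dx1 = 20*x2
Evaluate at x2 = 12.25: c1 = 20 * 12.25
c1 = 245.0000

245.0000


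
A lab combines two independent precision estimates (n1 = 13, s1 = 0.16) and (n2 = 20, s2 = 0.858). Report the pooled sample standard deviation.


s_p = sqrt(((n1-1)*s1^2 + (n2-1)*s2^2) / (n1+n2-2))
numerator = (13-1)*0.16^2 + (20-1)*0.858^2 = 0.3072 + 13.987116 = 14.294316
denominator = 13 + 20 - 2 = 31
s_p^2 = 14.294316 / 31 = 0.46110697
s_p = sqrt(0.46110697) = 0.6790

0.6790


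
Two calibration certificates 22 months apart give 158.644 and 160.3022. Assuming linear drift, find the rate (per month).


rate = (v2 - v1) / months
= (160.3022 - 158.644) / 22
= 1.6582 / 22
= 0.0754

0.0754


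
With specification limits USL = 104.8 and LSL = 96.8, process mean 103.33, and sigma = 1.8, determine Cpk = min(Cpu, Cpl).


Cpu = (USL - mean) / (3*sigma) = (104.8 - 103.33) / (3*1.8) = 0.2722
Cpl = (mean - LSL) / (3*sigma) = (103.33 - 96.8) / (3*1.8) = 1.2093
Cpk = min(Cpu, Cpl) = 0.2722

0.2722


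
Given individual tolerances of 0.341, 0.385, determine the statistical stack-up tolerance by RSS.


RSS = sqrt(0.341^2 + 0.385^2)
= sqrt(0.264506)
= 0.5143

0.5143


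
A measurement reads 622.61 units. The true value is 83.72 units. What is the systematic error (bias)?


Systematic error = measured - true
= 622.61 - 83.72
= 538.8900

538.8900


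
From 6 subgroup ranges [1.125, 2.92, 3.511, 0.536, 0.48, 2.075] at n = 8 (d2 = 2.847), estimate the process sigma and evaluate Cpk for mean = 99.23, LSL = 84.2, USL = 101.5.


R_bar = (1.125 + 2.92 + 3.511 + 0.536 + 0.48 + 2.075) / 6 = 1.7745
sigma = R_bar / d2 = 1.7745 / 2.847 = 0.62328767
Cp = (USL - LSL)/(6*sigma) = (101.5 - 84.2)/(6*0.62328767) = 4.6260
Cpu = (101.5 - 99.23)/(3*0.62328767) = 1.2140
Cpl = (99.23 - 84.2)/(3*0.62328767) = 8.0380
Cpk = min(Cpu, Cpl) = 1.2140

1.2140


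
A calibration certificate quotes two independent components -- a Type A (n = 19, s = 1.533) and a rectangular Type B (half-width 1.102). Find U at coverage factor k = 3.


u_A = s / sqrt(n) = 1.533 / sqrt(19) = 0.35169432
u_B = half_width / sqrt(3) = 1.102 / sqrt(3) = 0.63624
uc = sqrt(u_A^2 + u_B^2) = sqrt(0.35169432^2 + 0.63624^2) = 0.72697334
U = k * uc = 3 * 0.72697334
U = 2.1809

2.1809


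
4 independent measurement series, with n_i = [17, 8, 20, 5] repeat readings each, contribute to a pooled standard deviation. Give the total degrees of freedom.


nu = sum_i (n_i - 1)
nu = ((17 - 1) + (8 - 1) + (20 - 1) + (5 - 1))
nu = 16 + 7 + 19 + 4
nu = 46

46


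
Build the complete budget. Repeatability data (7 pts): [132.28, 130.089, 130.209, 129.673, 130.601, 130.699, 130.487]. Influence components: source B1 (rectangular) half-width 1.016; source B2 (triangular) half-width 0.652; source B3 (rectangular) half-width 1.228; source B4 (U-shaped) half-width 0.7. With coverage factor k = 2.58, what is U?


mean = (132.28 + 130.089 + 130.209 + 129.673 + 130.601 + 130.699 + 130.487) / 7 = 130.5768571
s = sqrt(sum((x - mean)^2)/(n-1)) = 0.82810555
u_A = s / sqrt(n) = 0.82810555 / sqrt(7) = 0.31299448
u_B1 = 1.016 / sqrt(3) = 0.58658787
u_B2 = 0.652 / sqrt(6) = 0.26617789
u_B3 = 1.228 / sqrt(3) = 0.70898613
u_B4 = 0.7 / sqrt(2) = 0.49497475
uc = sqrt(0.31299448^2 + 0.58658787^2 + 0.26617789^2 + 0.70898613^2 + 0.49497475^2) = 1.1227479
U = k * uc = 2.58 * 1.1227479
U = 2.8967

2.8967


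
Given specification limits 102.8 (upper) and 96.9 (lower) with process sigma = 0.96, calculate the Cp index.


Cp = (USL - LSL) / (6 * sigma)
= (102.8 - 96.9) / (6 * 0.96)
= 5.9000 / 5.7600
= 1.0243

1.0243


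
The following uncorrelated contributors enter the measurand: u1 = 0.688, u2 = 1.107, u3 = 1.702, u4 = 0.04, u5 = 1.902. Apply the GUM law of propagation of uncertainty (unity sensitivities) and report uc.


uc = sqrt(0.688^2 + 1.107^2 + 1.702^2 + 0.04^2 + 1.902^2)
uc = sqrt(8.214801)
uc = 2.8661

2.8661


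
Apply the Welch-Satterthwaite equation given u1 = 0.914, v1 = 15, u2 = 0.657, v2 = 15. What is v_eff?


uc = sqrt(u1^2 + u2^2) = sqrt(0.914^2 + 0.657^2) = 1.1256309
v_eff = uc^4 / (u1^4/v1 + u2^4/v2)
= 1.1256309^4 / (0.914^4/15 + 0.657^4/15)
= 1.6054028 / 0.058947156
v_eff = 27.2346

27.2346


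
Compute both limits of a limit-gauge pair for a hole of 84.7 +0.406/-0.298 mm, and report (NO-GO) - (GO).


GO = nominal - lower_tol (smallest hole = maximum material condition)
GO = 84.7 - 0.298 = 84.402
NO-GO = nominal + upper_tol (largest hole = least material condition)
NO-GO = 84.7 + 0.406 = 85.106
spread = NO-GO - GO = 85.106 - 84.402 = 0.7040

0.7040


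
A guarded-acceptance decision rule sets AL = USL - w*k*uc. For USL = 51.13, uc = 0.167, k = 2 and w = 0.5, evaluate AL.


U = k * uc = 2 * 0.167 = 0.334
guard band g = w * U = 0.5 * 0.334 = 0.167
AL = USL - g = 51.13 - 0.167
AL = 50.9630

50.9630


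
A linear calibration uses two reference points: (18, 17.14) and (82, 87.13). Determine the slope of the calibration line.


slope = (y2 - y1) / (x2 - x1)
= (87.13 - 17.14) / (82 - 18)
= 69.9900 / 64
= 1.0936

1.0936


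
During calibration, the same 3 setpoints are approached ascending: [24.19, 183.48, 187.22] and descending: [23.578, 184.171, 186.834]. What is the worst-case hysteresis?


|24.19 - 23.578| = 0.6120
|183.48 - 184.171| = 0.6910
|187.22 - 186.834| = 0.3860
hysteresis = max(diffs) = 0.6910

0.6910


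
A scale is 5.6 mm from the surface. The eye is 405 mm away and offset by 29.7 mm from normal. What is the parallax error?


error = h * offset / d
= 5.6 * 29.7 / 405
= 0.4107

0.4107


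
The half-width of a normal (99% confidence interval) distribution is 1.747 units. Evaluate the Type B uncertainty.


u_B = half_width / 2.576
u_B = 1.747 / 2.576
u_B = 0.6782

0.6782


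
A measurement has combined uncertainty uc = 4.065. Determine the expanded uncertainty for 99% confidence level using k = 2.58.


U = k * uc
U = 2.58 * 4.065
U = 10.4877

10.4877


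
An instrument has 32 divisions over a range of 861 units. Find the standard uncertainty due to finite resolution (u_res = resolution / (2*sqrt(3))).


resolution = range / divisions
resolution = 861 / 32 = 26.90625
u_res = resolution / (2*sqrt(3))
u_res = 26.90625 / 3.4641016
u_res = 7.7672

7.7672


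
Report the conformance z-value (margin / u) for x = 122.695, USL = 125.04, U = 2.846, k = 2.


u = U / k = 2.846 / 2 = 1.423
margin = |USL - x| = |125.04 - 122.695| = 2.345
z = margin / u = 2.345 / 1.423
z = 1.6479

1.6479


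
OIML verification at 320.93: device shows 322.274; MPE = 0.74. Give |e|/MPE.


e = indication - reference = 322.274 - 320.93 = 1.3440
|e| = 1.3440
ratio = |e| / MPE = 1.3440 / 0.74
ratio = 1.8162

1.8162


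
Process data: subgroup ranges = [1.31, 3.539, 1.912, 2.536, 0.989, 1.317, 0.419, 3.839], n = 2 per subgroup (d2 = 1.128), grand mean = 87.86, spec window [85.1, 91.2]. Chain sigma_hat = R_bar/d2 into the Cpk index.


R_bar = (1.31 + 3.539 + 1.912 + 2.536 + 0.989 + 1.317 + 0.419 + 3.839) / 8 = 1.982625
sigma = R_bar / d2 = 1.982625 / 1.128 = 1.7576463
Cp = (USL - LSL)/(6*sigma) = (91.2 - 85.1)/(6*1.7576463) = 0.5784
Cpu = (91.2 - 87.86)/(3*1.7576463) = 0.6334
Cpl = (87.86 - 85.1)/(3*1.7576463) = 0.5234
Cpk = min(Cpu, Cpl) = 0.5234

0.5234


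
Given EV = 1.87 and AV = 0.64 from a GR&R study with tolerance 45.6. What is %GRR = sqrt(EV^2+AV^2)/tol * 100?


GRR = sqrt(EV^2 + AV^2) = sqrt(1.87^2 + 0.64^2) = 1.9764868
%GRR = GRR / tol * 100 = 1.9764868 / 45.6 * 100
%GRR = 4.3344

4.3344


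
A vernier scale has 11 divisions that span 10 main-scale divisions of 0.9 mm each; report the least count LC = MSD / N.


LC = MSD / n_div
= 0.9 / 11
= 0.0818

0.0818


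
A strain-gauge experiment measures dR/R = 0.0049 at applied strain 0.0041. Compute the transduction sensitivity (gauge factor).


GF = (dR/R) / epsilon
= 0.0049 / 0.0041
= 1.1951

1.1951


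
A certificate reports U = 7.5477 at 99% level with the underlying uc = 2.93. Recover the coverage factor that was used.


k = U / uc
k = 7.5477 / 2.93
k = 2.576

2.576


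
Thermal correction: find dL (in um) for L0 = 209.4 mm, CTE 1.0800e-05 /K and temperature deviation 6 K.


dL = L * alpha * dT
= 209.4 * 1.0800e-05 * 6
= 0.0135691 mm
dL_um = 0.0135691 * 1000 = 13.5691 um

13.5691


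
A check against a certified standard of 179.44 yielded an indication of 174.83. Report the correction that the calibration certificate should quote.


Correction = standard - reading
= 179.44 - 174.83
= 4.6100

4.6100


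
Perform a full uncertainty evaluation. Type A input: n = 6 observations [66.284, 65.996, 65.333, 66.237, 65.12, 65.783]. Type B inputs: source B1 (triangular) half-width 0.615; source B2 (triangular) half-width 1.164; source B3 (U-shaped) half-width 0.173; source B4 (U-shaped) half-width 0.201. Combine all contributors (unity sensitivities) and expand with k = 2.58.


mean = (66.284 + 65.996 + 65.333 + 66.237 + 65.12 + 65.783) / 6 = 65.79216667
s = sqrt(sum((x - mean)^2)/(n-1)) = 0.47834106
u_A = s / sqrt(n) = 0.47834106 / sqrt(6) = 0.19528192
u_B1 = 0.615 / sqrt(6) = 0.2510727
u_B2 = 1.164 / sqrt(6) = 0.47520101
u_B3 = 0.173 / sqrt(2) = 0.12232947
u_B4 = 0.201 / sqrt(2) = 0.14212846
uc = sqrt(0.19528192^2 + 0.2510727^2 + 0.47520101^2 + 0.12232947^2 + 0.14212846^2) = 0.60179193
U = k * uc = 2.58 * 0.60179193
U = 1.5526

1.5526


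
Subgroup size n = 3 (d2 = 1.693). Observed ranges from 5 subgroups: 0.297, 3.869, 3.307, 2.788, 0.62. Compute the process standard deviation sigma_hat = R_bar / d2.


R_bar = (0.297 + 3.869 + 3.307 + 2.788 + 0.62) / 5
R_bar = 10.881 / 5 = 2.1762
sigma_hat = R_bar / d2 = 2.1762 / 1.693 = 1.2854

1.2854


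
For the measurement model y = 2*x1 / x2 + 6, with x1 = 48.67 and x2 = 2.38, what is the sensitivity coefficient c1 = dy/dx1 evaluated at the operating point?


y = 2*x1 / x2 + 6
dy/dx1 = 2/x2
Evaluate at x2 = 2.38: c1 = 2 / 2.38
c1 = 0.8403

0.8403


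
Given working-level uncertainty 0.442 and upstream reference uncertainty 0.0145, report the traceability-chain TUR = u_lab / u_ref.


TUR = u_lab / u_ref
= 0.442 / 0.0145
= 30.4828

30.4828


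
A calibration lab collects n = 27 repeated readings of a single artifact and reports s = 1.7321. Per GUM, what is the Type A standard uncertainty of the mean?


u_A = s / sqrt(n)
u_A = 1.7321 / sqrt(27)
u_A = 1.7321 / 5.1961524
u_A = 0.3333

0.3333


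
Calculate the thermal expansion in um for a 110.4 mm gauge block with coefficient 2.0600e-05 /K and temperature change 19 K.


dL = L * alpha * dT
= 110.4 * 2.0600e-05 * 19
= 0.0432106 mm
dL_um = 0.0432106 * 1000 = 43.2106 um

43.2106


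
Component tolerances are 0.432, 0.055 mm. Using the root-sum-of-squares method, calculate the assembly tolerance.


RSS = sqrt(0.432^2 + 0.055^2)
= sqrt(0.189649)
= 0.4355

0.4355


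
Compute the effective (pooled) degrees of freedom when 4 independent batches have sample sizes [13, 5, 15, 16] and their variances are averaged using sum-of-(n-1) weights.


nu = sum_i (n_i - 1)
nu = ((13 - 1) + (5 - 1) + (15 - 1) + (16 - 1))
nu = 12 + 4 + 14 + 15
nu = 45

45


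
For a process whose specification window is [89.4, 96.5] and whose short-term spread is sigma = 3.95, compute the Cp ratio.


Cp = (USL - LSL) / (6 * sigma)
= (96.5 - 89.4) / (6 * 3.95)
= 7.1000 / 23.7000
= 0.2996

0.2996


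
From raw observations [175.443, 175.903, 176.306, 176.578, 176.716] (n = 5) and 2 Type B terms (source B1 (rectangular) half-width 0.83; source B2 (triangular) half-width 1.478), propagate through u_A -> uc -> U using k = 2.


mean = (175.443 + 175.903 + 176.306 + 176.578 + 176.716) / 5 = 176.1892
s = sqrt(sum((x - mean)^2)/(n-1)) = 0.51986796
u_A = s / sqrt(n) = 0.51986796 / sqrt(5) = 0.23249202
u_B1 = 0.83 / sqrt(3) = 0.47920072
u_B2 = 1.478 / sqrt(6) = 0.60339097
uc = sqrt(0.23249202^2 + 0.47920072^2 + 0.60339097^2) = 0.80483944
U = k * uc = 2 * 0.80483944
U = 1.6097

1.6097


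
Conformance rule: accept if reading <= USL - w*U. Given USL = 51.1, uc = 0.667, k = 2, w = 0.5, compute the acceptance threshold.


U = k * uc = 2 * 0.667 = 1.334
guard band g = w * U = 0.5 * 1.334 = 0.667
AL = USL - g = 51.1 - 0.667
AL = 50.4330

50.4330


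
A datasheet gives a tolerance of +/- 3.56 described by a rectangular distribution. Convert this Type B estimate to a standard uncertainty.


u_B = half_width / sqrt(3)
u_B = 3.56 / 1.7320508
u_B = 2.0554

2.0554


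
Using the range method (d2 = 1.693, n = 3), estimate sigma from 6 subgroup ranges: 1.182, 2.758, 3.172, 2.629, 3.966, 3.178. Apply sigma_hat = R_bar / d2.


R_bar = (1.182 + 2.758 + 3.172 + 2.629 + 3.966 + 3.178) / 6
R_bar = 16.885 / 6 = 2.8141667
sigma_hat = R_bar / d2 = 2.8141667 / 1.693 = 1.6622

1.6622


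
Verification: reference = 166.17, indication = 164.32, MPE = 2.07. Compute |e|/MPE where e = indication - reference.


e = indication - reference = 164.32 - 166.17 = -1.8500
|e| = 1.8500
ratio = |e| / MPE = 1.8500 / 2.07
ratio = 0.8937

0.8937


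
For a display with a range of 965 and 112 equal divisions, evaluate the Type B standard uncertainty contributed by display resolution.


resolution = range / divisions
resolution = 965 / 112 = 8.6160714
u_res = resolution / (2*sqrt(3))
u_res = 8.6160714 / 3.4641016
u_res = 2.4872

2.4872


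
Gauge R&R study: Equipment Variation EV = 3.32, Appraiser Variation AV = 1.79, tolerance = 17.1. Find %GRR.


GRR = sqrt(EV^2 + AV^2) = sqrt(3.32^2 + 1.79^2) = 3.7718033
%GRR = GRR / tol * 100 = 3.7718033 / 17.1 * 100
%GRR = 22.0573

22.0573


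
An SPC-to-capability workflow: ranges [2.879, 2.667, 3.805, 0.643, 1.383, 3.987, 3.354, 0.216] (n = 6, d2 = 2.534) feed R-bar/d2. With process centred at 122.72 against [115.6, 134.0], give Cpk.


R_bar = (2.879 + 2.667 + 3.805 + 0.643 + 1.383 + 3.987 + 3.354 + 0.216) / 8 = 2.36675
sigma = R_bar / d2 = 2.36675 / 2.534 = 0.93399763
Cp = (USL - LSL)/(6*sigma) = (134.0 - 115.6)/(6*0.93399763) = 3.2834
Cpu = (134.0 - 122.72)/(3*0.93399763) = 4.0257
Cpl = (122.72 - 115.6)/(3*0.93399763) = 2.5410
Cpk = min(Cpu, Cpl) = 2.5410

2.5410


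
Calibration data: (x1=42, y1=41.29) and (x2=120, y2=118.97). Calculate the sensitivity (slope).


slope = (y2 - y1) / (x2 - x1)
= (118.97 - 41.29) / (120 - 42)
= 77.6800 / 78
= 0.9959

0.9959


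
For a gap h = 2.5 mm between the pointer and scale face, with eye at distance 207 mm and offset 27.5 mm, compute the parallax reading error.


error = h * offset / d
= 2.5 * 27.5 / 207
= 0.3321

0.3321


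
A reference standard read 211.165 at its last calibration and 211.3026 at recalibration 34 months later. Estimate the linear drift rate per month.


rate = (v2 - v1) / months
= (211.3026 - 211.165) / 34
= 0.1376 / 34
= 0.0040

0.0040


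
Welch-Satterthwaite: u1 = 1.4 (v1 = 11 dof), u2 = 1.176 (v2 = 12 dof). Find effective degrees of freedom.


uc = sqrt(u1^2 + u2^2) = sqrt(1.4^2 + 1.176^2) = 1.8283807
v_eff = uc^4 / (u1^4/v1 + u2^4/v2)
= 1.8283807^4 / (1.4^4/11 + 1.176^4/12)
= 11.175488 / 0.50862158
v_eff = 21.9721

21.9721


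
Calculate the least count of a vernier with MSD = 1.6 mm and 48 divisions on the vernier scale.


LC = MSD / n_div
= 1.6 / 48
= 0.0333

0.0333


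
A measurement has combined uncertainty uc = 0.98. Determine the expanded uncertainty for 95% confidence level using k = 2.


U = k * uc
U = 2 * 0.98
U = 1.9600

1.9600


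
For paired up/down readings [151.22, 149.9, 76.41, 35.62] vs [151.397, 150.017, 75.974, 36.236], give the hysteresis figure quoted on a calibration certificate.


|151.22 - 151.397| = 0.1770
|149.9 - 150.017| = 0.1170
|76.41 - 75.974| = 0.4360
|35.62 - 36.236| = 0.6160
hysteresis = max(diffs) = 0.6160

0.6160


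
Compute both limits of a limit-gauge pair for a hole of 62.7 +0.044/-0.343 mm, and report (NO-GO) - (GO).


GO = nominal - lower_tol (smallest hole = maximum material condition)
GO = 62.7 - 0.343 = 62.357
NO-GO = nominal + upper_tol (largest hole = least material condition)
NO-GO = 62.7 + 0.044 = 62.744
spread = NO-GO - GO = 62.744 - 62.357 = 0.3870

0.3870


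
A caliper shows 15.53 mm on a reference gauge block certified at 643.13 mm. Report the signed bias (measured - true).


Systematic error = measured - true
= 15.53 - 643.13
= -627.6000

-627.6000


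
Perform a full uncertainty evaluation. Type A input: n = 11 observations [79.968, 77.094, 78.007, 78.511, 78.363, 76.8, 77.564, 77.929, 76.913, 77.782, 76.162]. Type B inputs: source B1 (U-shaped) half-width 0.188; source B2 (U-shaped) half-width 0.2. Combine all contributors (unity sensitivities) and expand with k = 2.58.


mean = (79.968 + 77.094 + 78.007 + 78.511 + 78.363 + 76.8 + 77.564 + 77.929 + 76.913 + 77.782 + 76.162) / 11 = 77.73572727
s = sqrt(sum((x - mean)^2)/(n-1)) = 1.0276688
u_A = s / sqrt(n) = 1.0276688 / sqrt(11) = 0.3098538
u_B1 = 0.188 / sqrt(2) = 0.13293607
u_B2 = 0.2 / sqrt(2) = 0.14142136
uc = sqrt(0.3098538^2 + 0.13293607^2 + 0.14142136^2) = 0.36562464
U = k * uc = 2.58 * 0.36562464
U = 0.9433

0.9433


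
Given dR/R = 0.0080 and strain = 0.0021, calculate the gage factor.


GF = (dR/R) / epsilon
= 0.0080 / 0.0021
= 3.8095

3.8095


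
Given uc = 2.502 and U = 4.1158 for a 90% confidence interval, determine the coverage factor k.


k = U / uc
k = 4.1158 / 2.502
k = 1.645

1.645


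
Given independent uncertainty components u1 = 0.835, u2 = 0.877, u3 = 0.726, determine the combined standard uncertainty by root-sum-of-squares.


uc = sqrt(0.835^2 + 0.877^2 + 0.726^2)
uc = sqrt(1.99343)
uc = 1.4119

1.4119


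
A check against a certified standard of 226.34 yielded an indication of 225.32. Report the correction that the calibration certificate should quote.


Correction = standard - reading
= 226.34 - 225.32
= 1.0200

1.0200


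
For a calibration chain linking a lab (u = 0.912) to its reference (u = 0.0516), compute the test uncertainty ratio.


TUR = u_lab / u_ref
= 0.912 / 0.0516
= 17.6744

17.6744


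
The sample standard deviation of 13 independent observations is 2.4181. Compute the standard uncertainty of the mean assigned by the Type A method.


u_A = s / sqrt(n)
u_A = 2.4181 / sqrt(13)
u_A = 2.4181 / 3.6055513
u_A = 0.6707

0.6707


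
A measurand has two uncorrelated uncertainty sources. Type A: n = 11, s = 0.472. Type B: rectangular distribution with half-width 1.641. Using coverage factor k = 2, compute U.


u_A = s / sqrt(n) = 0.472 / sqrt(11) = 0.14231335
u_B = half_width / sqrt(3) = 1.641 / sqrt(3) = 0.94743179
uc = sqrt(u_A^2 + u_B^2) = sqrt(0.14231335^2 + 0.94743179^2) = 0.95806059
U = k * uc = 2 * 0.95806059
U = 1.9161

1.9161


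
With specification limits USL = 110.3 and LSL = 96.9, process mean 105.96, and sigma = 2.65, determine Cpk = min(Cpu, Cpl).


Cpu = (USL - mean) / (3*sigma) = (110.3 - 105.96) / (3*2.65) = 0.5459
Cpl = (mean - LSL) / (3*sigma) = (105.96 - 96.9) / (3*2.65) = 1.1396
Cpk = min(Cpu, Cpl) = 0.5459

0.5459


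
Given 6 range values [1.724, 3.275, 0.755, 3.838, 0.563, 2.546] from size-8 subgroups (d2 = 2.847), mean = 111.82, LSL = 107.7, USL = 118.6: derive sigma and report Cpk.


R_bar = (1.724 + 3.275 + 0.755 + 3.838 + 0.563 + 2.546) / 6 = 2.1168333
sigma = R_bar / d2 = 2.1168333 / 2.847 = 0.74353119
Cp = (USL - LSL)/(6*sigma) = (118.6 - 107.7)/(6*0.74353119) = 2.4433
Cpu = (118.6 - 111.82)/(3*0.74353119) = 3.0395
Cpl = (111.82 - 107.7)/(3*0.74353119) = 1.8470
Cpk = min(Cpu, Cpl) = 1.8470

1.8470


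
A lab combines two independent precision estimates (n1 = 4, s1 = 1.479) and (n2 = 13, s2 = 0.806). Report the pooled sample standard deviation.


s_p = sqrt(((n1-1)*s1^2 + (n2-1)*s2^2) / (n1+n2-2))
numerator = (4-1)*1.479^2 + (13-1)*0.806^2 = 6.562323 + 7.795632 = 14.357955
denominator = 4 + 13 - 2 = 15
s_p^2 = 14.357955 / 15 = 0.957197
s_p = sqrt(0.957197) = 0.9784

0.9784


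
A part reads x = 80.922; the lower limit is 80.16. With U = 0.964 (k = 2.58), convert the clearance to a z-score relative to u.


u = U / k = 0.964 / 2.58 = 0.37364341
margin = |LSL - x| = |80.16 - 80.922| = 0.762
z = margin / u = 0.762 / 0.37364341
z = 2.0394

2.0394


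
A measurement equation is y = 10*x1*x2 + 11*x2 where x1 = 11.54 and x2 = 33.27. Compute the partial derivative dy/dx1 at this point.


y = 10*x1*x2 + 11*x2
dy/dx1 = 10*x2
Evaluate at x2 = 33.27: c1 = 10 * 33.27
c1 = 332.7000

332.7000


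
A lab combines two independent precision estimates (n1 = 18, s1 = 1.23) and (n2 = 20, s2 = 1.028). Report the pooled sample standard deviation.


s_p = sqrt(((n1-1)*s1^2 + (n2-1)*s2^2) / (n1+n2-2))
numerator = (18-1)*1.23^2 + (20-1)*1.028^2 = 25.7193 + 20.078896 = 45.798196
denominator = 18 + 20 - 2 = 36
s_p^2 = 45.798196 / 36 = 1.2721721
s_p = sqrt(1.2721721) = 1.1279

1.1279


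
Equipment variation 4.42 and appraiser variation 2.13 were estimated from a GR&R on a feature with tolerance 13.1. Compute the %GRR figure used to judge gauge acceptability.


GRR = sqrt(EV^2 + AV^2) = sqrt(4.42^2 + 2.13^2) = 4.9064549
%GRR = GRR / tol * 100 = 4.9064549 / 13.1 * 100
%GRR = 37.4539

37.4539


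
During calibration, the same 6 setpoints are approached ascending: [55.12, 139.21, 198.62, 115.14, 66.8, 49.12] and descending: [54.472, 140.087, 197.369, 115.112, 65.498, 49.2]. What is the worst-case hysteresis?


|55.12 - 54.472| = 0.6480
|139.21 - 140.087| = 0.8770
|198.62 - 197.369| = 1.2510
|115.14 - 115.112| = 0.0280
|66.8 - 65.498| = 1.3020
|49.12 - 49.2| = 0.0800
hysteresis = max(diffs) = 1.3020

1.3020


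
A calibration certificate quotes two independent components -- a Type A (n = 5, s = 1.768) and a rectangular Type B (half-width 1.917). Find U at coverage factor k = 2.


u_A = s / sqrt(n) = 1.768 / sqrt(5) = 0.79067364
u_B = half_width / sqrt(3) = 1.917 / sqrt(3) = 1.1067805
uc = sqrt(u_A^2 + u_B^2) = sqrt(0.79067364^2 + 1.1067805^2) = 1.3601941
U = k * uc = 2 * 1.3601941
U = 2.7204

2.7204


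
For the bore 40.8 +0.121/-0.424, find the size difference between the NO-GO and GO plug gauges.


GO = nominal - lower_tol (smallest hole = maximum material condition)
GO = 40.8 - 0.424 = 40.376
NO-GO = nominal + upper_tol (largest hole = least material condition)
NO-GO = 40.8 + 0.121 = 40.921
spread = NO-GO - GO = 40.921 - 40.376 = 0.5450

0.5450


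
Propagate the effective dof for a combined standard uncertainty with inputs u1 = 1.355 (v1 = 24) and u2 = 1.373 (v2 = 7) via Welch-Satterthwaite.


uc = sqrt(u1^2 + u2^2) = sqrt(1.355^2 + 1.373^2) = 1.9290293
v_eff = uc^4 / (u1^4/v1 + u2^4/v2)
= 1.9290293^4 / (1.355^4/24 + 1.373^4/7)
= 13.846987 / 0.64813087
v_eff = 21.3645

21.3645


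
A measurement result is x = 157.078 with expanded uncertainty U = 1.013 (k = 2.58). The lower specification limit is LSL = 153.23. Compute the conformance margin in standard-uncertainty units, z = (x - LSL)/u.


u = U / k = 1.013 / 2.58 = 0.39263566
margin = |LSL - x| = |153.23 - 157.078| = 3.848
z = margin / u = 3.848 / 0.39263566
z = 9.8004

9.8004


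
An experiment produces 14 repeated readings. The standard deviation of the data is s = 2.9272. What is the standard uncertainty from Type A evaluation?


u_A = s / sqrt(n)
u_A = 2.9272 / sqrt(14)
u_A = 2.9272 / 3.7416574
u_A = 0.7823

0.7823


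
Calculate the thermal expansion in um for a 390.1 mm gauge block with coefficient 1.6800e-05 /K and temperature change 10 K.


dL = L * alpha * dT
= 390.1 * 1.6800e-05 * 10
= 0.0655368 mm
dL_um = 0.0655368 * 1000 = 65.5368 um

65.5368


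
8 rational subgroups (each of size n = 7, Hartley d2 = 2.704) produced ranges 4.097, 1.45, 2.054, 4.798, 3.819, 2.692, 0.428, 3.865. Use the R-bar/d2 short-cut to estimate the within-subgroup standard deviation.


R_bar = (4.097 + 1.45 + 2.054 + 4.798 + 3.819 + 2.692 + 0.428 + 3.865) / 8
R_bar = 23.203 / 8 = 2.900375
sigma_hat = R_bar / d2 = 2.900375 / 2.704 = 1.0726

1.0726


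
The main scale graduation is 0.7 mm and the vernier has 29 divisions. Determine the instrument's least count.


LC = MSD / n_div
= 0.7 / 29
= 0.0241

0.0241


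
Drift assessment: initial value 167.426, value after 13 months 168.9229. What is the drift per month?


rate = (v2 - v1) / months
= (168.9229 - 167.426) / 13
= 1.4969 / 13
= 0.1151

0.1151


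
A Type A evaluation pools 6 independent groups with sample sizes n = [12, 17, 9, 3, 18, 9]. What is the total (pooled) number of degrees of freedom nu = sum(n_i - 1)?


nu = sum_i (n_i - 1)
nu = ((12 - 1) + (17 - 1) + (9 - 1) + (3 - 1) + (18 - 1) + (9 - 1))
nu = 11 + 16 + 8 + 2 + 17 + 8
nu = 62

62


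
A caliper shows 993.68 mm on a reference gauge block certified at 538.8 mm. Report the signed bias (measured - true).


Systematic error = measured - true
= 993.68 - 538.8
= 454.8800

454.8800


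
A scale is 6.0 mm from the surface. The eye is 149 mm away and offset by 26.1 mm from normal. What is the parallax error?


error = h * offset / d
= 6.0 * 26.1 / 149
= 1.0510

1.0510


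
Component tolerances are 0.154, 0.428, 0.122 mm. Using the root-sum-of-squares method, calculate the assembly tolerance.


RSS = sqrt(0.154^2 + 0.428^2 + 0.122^2)
= sqrt(0.221784)
= 0.4709

0.4709


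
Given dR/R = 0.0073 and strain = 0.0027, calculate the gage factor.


GF = (dR/R) / epsilon
= 0.0073 / 0.0027
= 2.7037

2.7037


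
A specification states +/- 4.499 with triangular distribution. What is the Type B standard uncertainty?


u_B = half_width / sqrt(6)
u_B = 4.499 / 2.4494897
u_B = 1.8367

1.8367


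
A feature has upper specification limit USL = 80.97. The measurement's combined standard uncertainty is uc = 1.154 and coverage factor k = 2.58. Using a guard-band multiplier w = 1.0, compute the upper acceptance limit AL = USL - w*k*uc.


U = k * uc = 2.58 * 1.154 = 2.97732
guard band g = w * U = 1.0 * 2.97732 = 2.97732
AL = USL - g = 80.97 - 2.97732
AL = 77.9927

77.9927


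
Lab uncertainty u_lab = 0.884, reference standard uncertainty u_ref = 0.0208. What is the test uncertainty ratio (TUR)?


TUR = u_lab / u_ref
= 0.884 / 0.0208
= 42.5000

42.5000


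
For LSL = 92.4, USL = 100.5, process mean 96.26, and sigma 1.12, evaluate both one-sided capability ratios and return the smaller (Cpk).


Cpu = (USL - mean) / (3*sigma) = (100.5 - 96.26) / (3*1.12) = 1.2619
Cpl = (mean - LSL) / (3*sigma) = (96.26 - 92.4) / (3*1.12) = 1.1488
Cpk = min(Cpu, Cpl) = 1.1488

1.1488


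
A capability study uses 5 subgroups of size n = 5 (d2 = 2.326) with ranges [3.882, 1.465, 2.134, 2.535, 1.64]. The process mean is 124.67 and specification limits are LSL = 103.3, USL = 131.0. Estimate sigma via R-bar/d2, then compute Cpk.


R_bar = (3.882 + 1.465 + 2.134 + 2.535 + 1.64) / 5 = 2.3312
sigma = R_bar / d2 = 2.3312 / 2.326 = 1.0022356
Cp = (USL - LSL)/(6*sigma) = (131.0 - 103.3)/(6*1.0022356) = 4.6064
Cpu = (131.0 - 124.67)/(3*1.0022356) = 2.1053
Cpl = (124.67 - 103.3)/(3*1.0022356) = 7.1074
Cpk = min(Cpu, Cpl) = 2.1053

2.1053
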